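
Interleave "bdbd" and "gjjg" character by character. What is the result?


Interleaving "bdbd" and "gjjg":
  Position 0: 'b' from first, 'g' from second => "bg"
  Position 1: 'd' from first, 'j' from second => "dj"
  Position 2: 'b' from first, 'j' from second => "bj"
  Position 3: 'd' from first, 'g' from second => "dg"
Result: bgdjbjdg

bgdjbjdg


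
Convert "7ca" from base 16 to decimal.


Input: "7ca" in base 16
Positional expansion:
  Digit '7' (value 7) x 16^2 = 1792
  Digit 'c' (value 12) x 16^1 = 192
  Digit 'a' (value 10) x 16^0 = 10
Sum = 1994

1994


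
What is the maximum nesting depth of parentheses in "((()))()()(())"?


Input: "((()))()()(())"
Tracking depth:
  Position 0 '(': depth becomes 1
  Position 1 '(': depth becomes 2
  Position 2 '(': depth becomes 3
  Position 3 ')': depth becomes 2
  Position 4 ')': depth becomes 1
  Position 5 ')': depth becomes 0
  Position 6 '(': depth becomes 1
  Position 7 ')': depth becomes 0
  Position 8 '(': depth becomes 1
  Position 9 ')': depth becomes 0
  Position 10 '(': depth becomes 1
  Position 11 '(': depth becomes 2
  Position 12 ')': depth becomes 1
  Position 13 ')': depth becomes 0
Maximum depth reached: 3

3


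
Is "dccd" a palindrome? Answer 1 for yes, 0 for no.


Input: dccd
Reversed: dccd
  Compare pos 0 ('d') with pos 3 ('d'): match
  Compare pos 1 ('c') with pos 2 ('c'): match
Result: palindrome

1


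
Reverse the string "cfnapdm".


Input: cfnapdm
Reading characters right to left:
  Position 6: 'm'
  Position 5: 'd'
  Position 4: 'p'
  Position 3: 'a'
  Position 2: 'n'
  Position 1: 'f'
  Position 0: 'c'
Reversed: mdpanfc

mdpanfc


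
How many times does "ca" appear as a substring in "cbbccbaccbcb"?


Searching for "ca" in "cbbccbaccbcb"
Scanning each position:
  Position 0: "cb" => no
  Position 1: "bb" => no
  Position 2: "bc" => no
  Position 3: "cc" => no
  Position 4: "cb" => no
  Position 5: "ba" => no
  Position 6: "ac" => no
  Position 7: "cc" => no
  Position 8: "cb" => no
  Position 9: "bc" => no
  Position 10: "cb" => no
Total occurrences: 0

0


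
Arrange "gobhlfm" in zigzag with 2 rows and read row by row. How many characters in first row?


Zigzag "gobhlfm" into 2 rows:
Placing characters:
  'g' => row 0
  'o' => row 1
  'b' => row 0
  'h' => row 1
  'l' => row 0
  'f' => row 1
  'm' => row 0
Rows:
  Row 0: "gblm"
  Row 1: "ohf"
First row length: 4

4


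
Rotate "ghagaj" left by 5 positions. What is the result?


Input: "ghagaj", rotate left by 5
First 5 characters: "ghaga"
Remaining characters: "j"
Concatenate remaining + first: "j" + "ghaga" = "jghaga"

jghaga


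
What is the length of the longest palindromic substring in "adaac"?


Input: "adaac"
Checking substrings for palindromes:
  [0:3] "ada" (len 3) => palindrome
  [2:4] "aa" (len 2) => palindrome
Longest palindromic substring: "ada" with length 3

3


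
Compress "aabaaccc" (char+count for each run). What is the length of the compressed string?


Input: aabaaccc
Runs:
  'a' x 2 => "a2"
  'b' x 1 => "b1"
  'a' x 2 => "a2"
  'c' x 3 => "c3"
Compressed: "a2b1a2c3"
Compressed length: 8

8


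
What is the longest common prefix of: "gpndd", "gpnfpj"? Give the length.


Words: gpndd, gpnfpj
  Position 0: all 'g' => match
  Position 1: all 'p' => match
  Position 2: all 'n' => match
  Position 3: ('d', 'f') => mismatch, stop
LCP = "gpn" (length 3)

3


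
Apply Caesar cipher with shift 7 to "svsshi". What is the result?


Caesar cipher: shift "svsshi" by 7
  's' (pos 18) + 7 = pos 25 = 'z'
  'v' (pos 21) + 7 = pos 2 = 'c'
  's' (pos 18) + 7 = pos 25 = 'z'
  's' (pos 18) + 7 = pos 25 = 'z'
  'h' (pos 7) + 7 = pos 14 = 'o'
  'i' (pos 8) + 7 = pos 15 = 'p'
Result: zczzop

zczzop


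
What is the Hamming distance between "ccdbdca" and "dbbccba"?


Comparing "ccdbdca" and "dbbccba" position by position:
  Position 0: 'c' vs 'd' => differ
  Position 1: 'c' vs 'b' => differ
  Position 2: 'd' vs 'b' => differ
  Position 3: 'b' vs 'c' => differ
  Position 4: 'd' vs 'c' => differ
  Position 5: 'c' vs 'b' => differ
  Position 6: 'a' vs 'a' => same
Total differences (Hamming distance): 6

6


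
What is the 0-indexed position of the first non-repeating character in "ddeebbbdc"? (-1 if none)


Input: ddeebbbdc
Character frequencies:
  'b': 3
  'c': 1
  'd': 3
  'e': 2
Scanning left to right for freq == 1:
  Position 0 ('d'): freq=3, skip
  Position 1 ('d'): freq=3, skip
  Position 2 ('e'): freq=2, skip
  Position 3 ('e'): freq=2, skip
  Position 4 ('b'): freq=3, skip
  Position 5 ('b'): freq=3, skip
  Position 6 ('b'): freq=3, skip
  Position 7 ('d'): freq=3, skip
  Position 8 ('c'): unique! => answer = 8

8


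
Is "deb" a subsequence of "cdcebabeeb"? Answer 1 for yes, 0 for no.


Check if "deb" is a subsequence of "cdcebabeeb"
Greedy scan:
  Position 0 ('c'): no match needed
  Position 1 ('d'): matches sub[0] = 'd'
  Position 2 ('c'): no match needed
  Position 3 ('e'): matches sub[1] = 'e'
  Position 4 ('b'): matches sub[2] = 'b'
  Position 5 ('a'): no match needed
  Position 6 ('b'): no match needed
  Position 7 ('e'): no match needed
  Position 8 ('e'): no match needed
  Position 9 ('b'): no match needed
All 3 characters matched => is a subsequence

1


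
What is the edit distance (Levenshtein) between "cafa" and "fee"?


Computing edit distance: "cafa" -> "fee"
DP table:
           f    e    e
      0    1    2    3
  c   1    1    2    3
  a   2    2    2    3
  f   3    2    3    3
  a   4    3    3    4
Edit distance = dp[4][3] = 4

4


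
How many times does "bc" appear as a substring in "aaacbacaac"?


Searching for "bc" in "aaacbacaac"
Scanning each position:
  Position 0: "aa" => no
  Position 1: "aa" => no
  Position 2: "ac" => no
  Position 3: "cb" => no
  Position 4: "ba" => no
  Position 5: "ac" => no
  Position 6: "ca" => no
  Position 7: "aa" => no
  Position 8: "ac" => no
Total occurrences: 0

0


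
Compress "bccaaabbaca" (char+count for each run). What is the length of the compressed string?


Input: bccaaabbaca
Runs:
  'b' x 1 => "b1"
  'c' x 2 => "c2"
  'a' x 3 => "a3"
  'b' x 2 => "b2"
  'a' x 1 => "a1"
  'c' x 1 => "c1"
  'a' x 1 => "a1"
Compressed: "b1c2a3b2a1c1a1"
Compressed length: 14

14


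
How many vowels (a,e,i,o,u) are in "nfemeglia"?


Input: nfemeglia
Checking each character:
  'n' at position 0: consonant
  'f' at position 1: consonant
  'e' at position 2: vowel (running total: 1)
  'm' at position 3: consonant
  'e' at position 4: vowel (running total: 2)
  'g' at position 5: consonant
  'l' at position 6: consonant
  'i' at position 7: vowel (running total: 3)
  'a' at position 8: vowel (running total: 4)
Total vowels: 4

4


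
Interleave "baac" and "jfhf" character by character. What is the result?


Interleaving "baac" and "jfhf":
  Position 0: 'b' from first, 'j' from second => "bj"
  Position 1: 'a' from first, 'f' from second => "af"
  Position 2: 'a' from first, 'h' from second => "ah"
  Position 3: 'c' from first, 'f' from second => "cf"
Result: bjafahcf

bjafahcf


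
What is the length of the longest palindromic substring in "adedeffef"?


Input: "adedeffef"
Checking substrings for palindromes:
  [4:8] "effe" (len 4) => palindrome
  [1:4] "ded" (len 3) => palindrome
  [2:5] "ede" (len 3) => palindrome
  [6:9] "fef" (len 3) => palindrome
  [5:7] "ff" (len 2) => palindrome
Longest palindromic substring: "effe" with length 4

4


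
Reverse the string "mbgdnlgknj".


Input: mbgdnlgknj
Reading characters right to left:
  Position 9: 'j'
  Position 8: 'n'
  Position 7: 'k'
  Position 6: 'g'
  Position 5: 'l'
  Position 4: 'n'
  Position 3: 'd'
  Position 2: 'g'
  Position 1: 'b'
  Position 0: 'm'
Reversed: jnkglndgbm

jnkglndgbm


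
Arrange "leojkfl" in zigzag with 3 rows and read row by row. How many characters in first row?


Zigzag "leojkfl" into 3 rows:
Placing characters:
  'l' => row 0
  'e' => row 1
  'o' => row 2
  'j' => row 1
  'k' => row 0
  'f' => row 1
  'l' => row 2
Rows:
  Row 0: "lk"
  Row 1: "ejf"
  Row 2: "ol"
First row length: 2

2


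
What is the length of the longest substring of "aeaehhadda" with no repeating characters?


Input: "aeaehhadda"
Sliding window (track last position of each char):
  Position 0 ('a'): window [0,0] length 1 -- new best
  Position 1 ('e'): window [0,1] length 2 -- new best
  Position 2 ('a'): repeat (last at 0), move window start to 1
  Position 2 ('a'): window [1,2] length 2
  Position 3 ('e'): repeat (last at 1), move window start to 2
  Position 3 ('e'): window [2,3] length 2
  Position 4 ('h'): window [2,4] length 3 -- new best
  Position 5 ('h'): repeat (last at 4), move window start to 5
  Position 5 ('h'): window [5,5] length 1
  Position 6 ('a'): window [5,6] length 2
  Position 7 ('d'): window [5,7] length 3
  Position 8 ('d'): repeat (last at 7), move window start to 8
  Position 8 ('d'): window [8,8] length 1
  Position 9 ('a'): window [8,9] length 2
Longest substring with no repeats: "aeh" with length 3

3


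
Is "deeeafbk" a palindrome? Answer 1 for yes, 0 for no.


Input: deeeafbk
Reversed: kbfaeeed
  Compare pos 0 ('d') with pos 7 ('k'): MISMATCH
  Compare pos 1 ('e') with pos 6 ('b'): MISMATCH
  Compare pos 2 ('e') with pos 5 ('f'): MISMATCH
  Compare pos 3 ('e') with pos 4 ('a'): MISMATCH
Result: not a palindrome

0


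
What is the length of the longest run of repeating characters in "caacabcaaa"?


Input: "caacabcaaa"
Scanning for longest run:
  Position 1 ('a'): new char, reset run to 1
  Position 2 ('a'): continues run of 'a', length=2
  Position 3 ('c'): new char, reset run to 1
  Position 4 ('a'): new char, reset run to 1
  Position 5 ('b'): new char, reset run to 1
  Position 6 ('c'): new char, reset run to 1
  Position 7 ('a'): new char, reset run to 1
  Position 8 ('a'): continues run of 'a', length=2
  Position 9 ('a'): continues run of 'a', length=3
Longest run: 'a' with length 3

3


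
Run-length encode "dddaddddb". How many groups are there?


Input: dddaddddb
Scanning for consecutive runs:
  Group 1: 'd' x 3 (positions 0-2)
  Group 2: 'a' x 1 (positions 3-3)
  Group 3: 'd' x 4 (positions 4-7)
  Group 4: 'b' x 1 (positions 8-8)
Total groups: 4

4


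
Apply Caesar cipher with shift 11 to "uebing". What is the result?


Caesar cipher: shift "uebing" by 11
  'u' (pos 20) + 11 = pos 5 = 'f'
  'e' (pos 4) + 11 = pos 15 = 'p'
  'b' (pos 1) + 11 = pos 12 = 'm'
  'i' (pos 8) + 11 = pos 19 = 't'
  'n' (pos 13) + 11 = pos 24 = 'y'
  'g' (pos 6) + 11 = pos 17 = 'r'
Result: fpmtyr

fpmtyr


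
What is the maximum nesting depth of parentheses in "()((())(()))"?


Input: "()((())(()))"
Tracking depth:
  Position 0 '(': depth becomes 1
  Position 1 ')': depth becomes 0
  Position 2 '(': depth becomes 1
  Position 3 '(': depth becomes 2
  Position 4 '(': depth becomes 3
  Position 5 ')': depth becomes 2
  Position 6 ')': depth becomes 1
  Position 7 '(': depth becomes 2
  Position 8 '(': depth becomes 3
  Position 9 ')': depth becomes 2
  Position 10 ')': depth becomes 1
  Position 11 ')': depth becomes 0
Maximum depth reached: 3

3


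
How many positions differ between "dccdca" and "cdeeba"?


Comparing "dccdca" and "cdeeba" position by position:
  Position 0: 'd' vs 'c' => DIFFER
  Position 1: 'c' vs 'd' => DIFFER
  Position 2: 'c' vs 'e' => DIFFER
  Position 3: 'd' vs 'e' => DIFFER
  Position 4: 'c' vs 'b' => DIFFER
  Position 5: 'a' vs 'a' => same
Positions that differ: 5

5


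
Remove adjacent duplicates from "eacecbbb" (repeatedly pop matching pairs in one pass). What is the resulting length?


Input: eacecbbb
Stack-based adjacent duplicate removal:
  Read 'e': push. Stack: e
  Read 'a': push. Stack: ea
  Read 'c': push. Stack: eac
  Read 'e': push. Stack: eace
  Read 'c': push. Stack: eacec
  Read 'b': push. Stack: eacecb
  Read 'b': matches stack top 'b' => pop. Stack: eacec
  Read 'b': push. Stack: eacecb
Final stack: "eacecb" (length 6)

6


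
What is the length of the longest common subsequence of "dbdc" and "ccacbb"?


LCS of "dbdc" and "ccacbb"
DP table:
           c    c    a    c    b    b
      0    0    0    0    0    0    0
  d   0    0    0    0    0    0    0
  b   0    0    0    0    0    1    1
  d   0    0    0    0    0    1    1
  c   0    1    1    1    1    1    1
LCS length = dp[4][6] = 1

1


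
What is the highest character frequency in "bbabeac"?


Input: bbabeac
Character counts:
  'a': 2
  'b': 3
  'c': 1
  'e': 1
Maximum frequency: 3

3


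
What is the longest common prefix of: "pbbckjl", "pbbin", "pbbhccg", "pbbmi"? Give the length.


Words: pbbckjl, pbbin, pbbhccg, pbbmi
  Position 0: all 'p' => match
  Position 1: all 'b' => match
  Position 2: all 'b' => match
  Position 3: ('c', 'i', 'h', 'm') => mismatch, stop
LCP = "pbb" (length 3)

3


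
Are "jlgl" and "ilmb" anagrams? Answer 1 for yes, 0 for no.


Strings: "jlgl", "ilmb"
Sorted first:  gjll
Sorted second: bilm
Differ at position 0: 'g' vs 'b' => not anagrams

0


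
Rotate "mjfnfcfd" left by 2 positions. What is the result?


Input: "mjfnfcfd", rotate left by 2
First 2 characters: "mj"
Remaining characters: "fnfcfd"
Concatenate remaining + first: "fnfcfd" + "mj" = "fnfcfdmj"

fnfcfdmj


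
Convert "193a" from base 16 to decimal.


Input: "193a" in base 16
Positional expansion:
  Digit '1' (value 1) x 16^3 = 4096
  Digit '9' (value 9) x 16^2 = 2304
  Digit '3' (value 3) x 16^1 = 48
  Digit 'a' (value 10) x 16^0 = 10
Sum = 6458

6458


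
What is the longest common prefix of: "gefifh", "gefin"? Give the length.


Words: gefifh, gefin
  Position 0: all 'g' => match
  Position 1: all 'e' => match
  Position 2: all 'f' => match
  Position 3: all 'i' => match
  Position 4: ('f', 'n') => mismatch, stop
LCP = "gefi" (length 4)

4


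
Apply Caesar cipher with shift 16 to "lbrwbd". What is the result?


Caesar cipher: shift "lbrwbd" by 16
  'l' (pos 11) + 16 = pos 1 = 'b'
  'b' (pos 1) + 16 = pos 17 = 'r'
  'r' (pos 17) + 16 = pos 7 = 'h'
  'w' (pos 22) + 16 = pos 12 = 'm'
  'b' (pos 1) + 16 = pos 17 = 'r'
  'd' (pos 3) + 16 = pos 19 = 't'
Result: brhmrt

brhmrt


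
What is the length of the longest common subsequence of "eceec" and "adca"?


LCS of "eceec" and "adca"
DP table:
           a    d    c    a
      0    0    0    0    0
  e   0    0    0    0    0
  c   0    0    0    1    1
  e   0    0    0    1    1
  e   0    0    0    1    1
  c   0    0    0    1    1
LCS length = dp[5][4] = 1

1


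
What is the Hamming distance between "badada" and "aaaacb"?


Comparing "badada" and "aaaacb" position by position:
  Position 0: 'b' vs 'a' => differ
  Position 1: 'a' vs 'a' => same
  Position 2: 'd' vs 'a' => differ
  Position 3: 'a' vs 'a' => same
  Position 4: 'd' vs 'c' => differ
  Position 5: 'a' vs 'b' => differ
Total differences (Hamming distance): 4

4


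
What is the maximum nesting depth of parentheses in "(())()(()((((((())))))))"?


Input: "(())()(()((((((())))))))"
Tracking depth:
  Position 0 '(': depth becomes 1
  Position 1 '(': depth becomes 2
  Position 2 ')': depth becomes 1
  Position 3 ')': depth becomes 0
  Position 4 '(': depth becomes 1
  Position 5 ')': depth becomes 0
  Position 6 '(': depth becomes 1
  Position 7 '(': depth becomes 2
  Position 8 ')': depth becomes 1
  Position 9 '(': depth becomes 2
  Position 10 '(': depth becomes 3
  Position 11 '(': depth becomes 4
  Position 12 '(': depth becomes 5
  Position 13 '(': depth becomes 6
  Position 14 '(': depth becomes 7
  Position 15 '(': depth becomes 8
  Position 16 ')': depth becomes 7
  Position 17 ')': depth becomes 6
  Position 18 ')': depth becomes 5
  Position 19 ')': depth becomes 4
  Position 20 ')': depth becomes 3
  Position 21 ')': depth becomes 2
  Position 22 ')': depth becomes 1
  Position 23 ')': depth becomes 0
Maximum depth reached: 8

8


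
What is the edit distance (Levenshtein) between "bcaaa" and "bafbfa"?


Computing edit distance: "bcaaa" -> "bafbfa"
DP table:
           b    a    f    b    f    a
      0    1    2    3    4    5    6
  b   1    0    1    2    3    4    5
  c   2    1    1    2    3    4    5
  a   3    2    1    2    3    4    4
  a   4    3    2    2    3    4    4
  a   5    4    3    3    3    4    4
Edit distance = dp[5][6] = 4

4


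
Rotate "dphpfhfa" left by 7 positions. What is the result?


Input: "dphpfhfa", rotate left by 7
First 7 characters: "dphpfhf"
Remaining characters: "a"
Concatenate remaining + first: "a" + "dphpfhf" = "adphpfhf"

adphpfhf


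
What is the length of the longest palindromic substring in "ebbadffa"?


Input: "ebbadffa"
Checking substrings for palindromes:
  [1:3] "bb" (len 2) => palindrome
  [5:7] "ff" (len 2) => palindrome
Longest palindromic substring: "bb" with length 2

2


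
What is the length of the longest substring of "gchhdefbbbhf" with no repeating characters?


Input: "gchhdefbbbhf"
Sliding window (track last position of each char):
  Position 0 ('g'): window [0,0] length 1 -- new best
  Position 1 ('c'): window [0,1] length 2 -- new best
  Position 2 ('h'): window [0,2] length 3 -- new best
  Position 3 ('h'): repeat (last at 2), move window start to 3
  Position 3 ('h'): window [3,3] length 1
  Position 4 ('d'): window [3,4] length 2
  Position 5 ('e'): window [3,5] length 3
  Position 6 ('f'): window [3,6] length 4 -- new best
  Position 7 ('b'): window [3,7] length 5 -- new best
  Position 8 ('b'): repeat (last at 7), move window start to 8
  Position 8 ('b'): window [8,8] length 1
  Position 9 ('b'): repeat (last at 8), move window start to 9
  Position 9 ('b'): window [9,9] length 1
  Position 10 ('h'): window [9,10] length 2
  Position 11 ('f'): window [9,11] length 3
Longest substring with no repeats: "hdefb" with length 5

5


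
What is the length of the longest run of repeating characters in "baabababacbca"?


Input: "baabababacbca"
Scanning for longest run:
  Position 1 ('a'): new char, reset run to 1
  Position 2 ('a'): continues run of 'a', length=2
  Position 3 ('b'): new char, reset run to 1
  Position 4 ('a'): new char, reset run to 1
  Position 5 ('b'): new char, reset run to 1
  Position 6 ('a'): new char, reset run to 1
  Position 7 ('b'): new char, reset run to 1
  Position 8 ('a'): new char, reset run to 1
  Position 9 ('c'): new char, reset run to 1
  Position 10 ('b'): new char, reset run to 1
  Position 11 ('c'): new char, reset run to 1
  Position 12 ('a'): new char, reset run to 1
Longest run: 'a' with length 2

2


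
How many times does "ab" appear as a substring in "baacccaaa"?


Searching for "ab" in "baacccaaa"
Scanning each position:
  Position 0: "ba" => no
  Position 1: "aa" => no
  Position 2: "ac" => no
  Position 3: "cc" => no
  Position 4: "cc" => no
  Position 5: "ca" => no
  Position 6: "aa" => no
  Position 7: "aa" => no
Total occurrences: 0

0


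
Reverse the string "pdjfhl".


Input: pdjfhl
Reading characters right to left:
  Position 5: 'l'
  Position 4: 'h'
  Position 3: 'f'
  Position 2: 'j'
  Position 1: 'd'
  Position 0: 'p'
Reversed: lhfjdp

lhfjdp


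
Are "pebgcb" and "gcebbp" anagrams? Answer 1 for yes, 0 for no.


Strings: "pebgcb", "gcebbp"
Sorted first:  bbcegp
Sorted second: bbcegp
Sorted forms match => anagrams

1


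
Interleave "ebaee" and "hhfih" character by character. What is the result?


Interleaving "ebaee" and "hhfih":
  Position 0: 'e' from first, 'h' from second => "eh"
  Position 1: 'b' from first, 'h' from second => "bh"
  Position 2: 'a' from first, 'f' from second => "af"
  Position 3: 'e' from first, 'i' from second => "ei"
  Position 4: 'e' from first, 'h' from second => "eh"
Result: ehbhafeieh

ehbhafeieh


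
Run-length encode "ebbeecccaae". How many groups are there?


Input: ebbeecccaae
Scanning for consecutive runs:
  Group 1: 'e' x 1 (positions 0-0)
  Group 2: 'b' x 2 (positions 1-2)
  Group 3: 'e' x 2 (positions 3-4)
  Group 4: 'c' x 3 (positions 5-7)
  Group 5: 'a' x 2 (positions 8-9)
  Group 6: 'e' x 1 (positions 10-10)
Total groups: 6

6


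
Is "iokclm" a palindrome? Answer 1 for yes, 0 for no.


Input: iokclm
Reversed: mlckoi
  Compare pos 0 ('i') with pos 5 ('m'): MISMATCH
  Compare pos 1 ('o') with pos 4 ('l'): MISMATCH
  Compare pos 2 ('k') with pos 3 ('c'): MISMATCH
Result: not a palindrome

0


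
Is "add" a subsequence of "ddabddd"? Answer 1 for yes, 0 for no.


Check if "add" is a subsequence of "ddabddd"
Greedy scan:
  Position 0 ('d'): no match needed
  Position 1 ('d'): no match needed
  Position 2 ('a'): matches sub[0] = 'a'
  Position 3 ('b'): no match needed
  Position 4 ('d'): matches sub[1] = 'd'
  Position 5 ('d'): matches sub[2] = 'd'
  Position 6 ('d'): no match needed
All 3 characters matched => is a subsequence

1


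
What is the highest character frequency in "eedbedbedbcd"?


Input: eedbedbedbcd
Character counts:
  'b': 3
  'c': 1
  'd': 4
  'e': 4
Maximum frequency: 4

4


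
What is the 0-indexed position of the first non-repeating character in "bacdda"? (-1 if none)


Input: bacdda
Character frequencies:
  'a': 2
  'b': 1
  'c': 1
  'd': 2
Scanning left to right for freq == 1:
  Position 0 ('b'): unique! => answer = 0

0


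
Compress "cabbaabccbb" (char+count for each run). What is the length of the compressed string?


Input: cabbaabccbb
Runs:
  'c' x 1 => "c1"
  'a' x 1 => "a1"
  'b' x 2 => "b2"
  'a' x 2 => "a2"
  'b' x 1 => "b1"
  'c' x 2 => "c2"
  'b' x 2 => "b2"
Compressed: "c1a1b2a2b1c2b2"
Compressed length: 14

14


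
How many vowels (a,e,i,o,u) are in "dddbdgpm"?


Input: dddbdgpm
Checking each character:
  'd' at position 0: consonant
  'd' at position 1: consonant
  'd' at position 2: consonant
  'b' at position 3: consonant
  'd' at position 4: consonant
  'g' at position 5: consonant
  'p' at position 6: consonant
  'm' at position 7: consonant
Total vowels: 0

0


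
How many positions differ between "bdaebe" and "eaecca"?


Comparing "bdaebe" and "eaecca" position by position:
  Position 0: 'b' vs 'e' => DIFFER
  Position 1: 'd' vs 'a' => DIFFER
  Position 2: 'a' vs 'e' => DIFFER
  Position 3: 'e' vs 'c' => DIFFER
  Position 4: 'b' vs 'c' => DIFFER
  Position 5: 'e' vs 'a' => DIFFER
Positions that differ: 6

6


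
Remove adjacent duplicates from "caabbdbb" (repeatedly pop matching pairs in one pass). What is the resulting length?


Input: caabbdbb
Stack-based adjacent duplicate removal:
  Read 'c': push. Stack: c
  Read 'a': push. Stack: ca
  Read 'a': matches stack top 'a' => pop. Stack: c
  Read 'b': push. Stack: cb
  Read 'b': matches stack top 'b' => pop. Stack: c
  Read 'd': push. Stack: cd
  Read 'b': push. Stack: cdb
  Read 'b': matches stack top 'b' => pop. Stack: cd
Final stack: "cd" (length 2)

2


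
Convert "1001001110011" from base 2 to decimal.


Input: "1001001110011" in base 2
Positional expansion:
  Digit '1' (value 1) x 2^12 = 4096
  Digit '0' (value 0) x 2^11 = 0
  Digit '0' (value 0) x 2^10 = 0
  Digit '1' (value 1) x 2^9 = 512
  Digit '0' (value 0) x 2^8 = 0
  Digit '0' (value 0) x 2^7 = 0
  Digit '1' (value 1) x 2^6 = 64
  Digit '1' (value 1) x 2^5 = 32
  Digit '1' (value 1) x 2^4 = 16
  Digit '0' (value 0) x 2^3 = 0
  Digit '0' (value 0) x 2^2 = 0
  Digit '1' (value 1) x 2^1 = 2
  Digit '1' (value 1) x 2^0 = 1
Sum = 4723

4723


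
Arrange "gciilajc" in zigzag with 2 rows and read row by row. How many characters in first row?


Zigzag "gciilajc" into 2 rows:
Placing characters:
  'g' => row 0
  'c' => row 1
  'i' => row 0
  'i' => row 1
  'l' => row 0
  'a' => row 1
  'j' => row 0
  'c' => row 1
Rows:
  Row 0: "gilj"
  Row 1: "ciac"
First row length: 4

4


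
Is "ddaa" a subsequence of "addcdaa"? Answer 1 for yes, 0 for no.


Check if "ddaa" is a subsequence of "addcdaa"
Greedy scan:
  Position 0 ('a'): no match needed
  Position 1 ('d'): matches sub[0] = 'd'
  Position 2 ('d'): matches sub[1] = 'd'
  Position 3 ('c'): no match needed
  Position 4 ('d'): no match needed
  Position 5 ('a'): matches sub[2] = 'a'
  Position 6 ('a'): matches sub[3] = 'a'
All 4 characters matched => is a subsequence

1


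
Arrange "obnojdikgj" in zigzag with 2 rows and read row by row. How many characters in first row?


Zigzag "obnojdikgj" into 2 rows:
Placing characters:
  'o' => row 0
  'b' => row 1
  'n' => row 0
  'o' => row 1
  'j' => row 0
  'd' => row 1
  'i' => row 0
  'k' => row 1
  'g' => row 0
  'j' => row 1
Rows:
  Row 0: "onjig"
  Row 1: "bodkj"
First row length: 5

5


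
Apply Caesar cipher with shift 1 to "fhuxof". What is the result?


Caesar cipher: shift "fhuxof" by 1
  'f' (pos 5) + 1 = pos 6 = 'g'
  'h' (pos 7) + 1 = pos 8 = 'i'
  'u' (pos 20) + 1 = pos 21 = 'v'
  'x' (pos 23) + 1 = pos 24 = 'y'
  'o' (pos 14) + 1 = pos 15 = 'p'
  'f' (pos 5) + 1 = pos 6 = 'g'
Result: givypg

givypg


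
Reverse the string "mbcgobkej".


Input: mbcgobkej
Reading characters right to left:
  Position 8: 'j'
  Position 7: 'e'
  Position 6: 'k'
  Position 5: 'b'
  Position 4: 'o'
  Position 3: 'g'
  Position 2: 'c'
  Position 1: 'b'
  Position 0: 'm'
Reversed: jekbogcbm

jekbogcbm


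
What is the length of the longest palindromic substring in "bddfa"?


Input: "bddfa"
Checking substrings for palindromes:
  [1:3] "dd" (len 2) => palindrome
Longest palindromic substring: "dd" with length 2

2


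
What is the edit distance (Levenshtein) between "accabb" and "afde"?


Computing edit distance: "accabb" -> "afde"
DP table:
           a    f    d    e
      0    1    2    3    4
  a   1    0    1    2    3
  c   2    1    1    2    3
  c   3    2    2    2    3
  a   4    3    3    3    3
  b   5    4    4    4    4
  b   6    5    5    5    5
Edit distance = dp[6][4] = 5

5


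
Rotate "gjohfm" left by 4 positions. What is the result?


Input: "gjohfm", rotate left by 4
First 4 characters: "gjoh"
Remaining characters: "fm"
Concatenate remaining + first: "fm" + "gjoh" = "fmgjoh"

fmgjoh


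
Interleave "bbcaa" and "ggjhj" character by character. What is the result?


Interleaving "bbcaa" and "ggjhj":
  Position 0: 'b' from first, 'g' from second => "bg"
  Position 1: 'b' from first, 'g' from second => "bg"
  Position 2: 'c' from first, 'j' from second => "cj"
  Position 3: 'a' from first, 'h' from second => "ah"
  Position 4: 'a' from first, 'j' from second => "aj"
Result: bgbgcjahaj

bgbgcjahaj


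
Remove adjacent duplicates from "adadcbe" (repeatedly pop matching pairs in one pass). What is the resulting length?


Input: adadcbe
Stack-based adjacent duplicate removal:
  Read 'a': push. Stack: a
  Read 'd': push. Stack: ad
  Read 'a': push. Stack: ada
  Read 'd': push. Stack: adad
  Read 'c': push. Stack: adadc
  Read 'b': push. Stack: adadcb
  Read 'e': push. Stack: adadcbe
Final stack: "adadcbe" (length 7)

7


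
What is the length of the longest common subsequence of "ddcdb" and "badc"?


LCS of "ddcdb" and "badc"
DP table:
           b    a    d    c
      0    0    0    0    0
  d   0    0    0    1    1
  d   0    0    0    1    1
  c   0    0    0    1    2
  d   0    0    0    1    2
  b   0    1    1    1    2
LCS length = dp[5][4] = 2

2


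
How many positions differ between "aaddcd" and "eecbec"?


Comparing "aaddcd" and "eecbec" position by position:
  Position 0: 'a' vs 'e' => DIFFER
  Position 1: 'a' vs 'e' => DIFFER
  Position 2: 'd' vs 'c' => DIFFER
  Position 3: 'd' vs 'b' => DIFFER
  Position 4: 'c' vs 'e' => DIFFER
  Position 5: 'd' vs 'c' => DIFFER
Positions that differ: 6

6


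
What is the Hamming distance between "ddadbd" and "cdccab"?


Comparing "ddadbd" and "cdccab" position by position:
  Position 0: 'd' vs 'c' => differ
  Position 1: 'd' vs 'd' => same
  Position 2: 'a' vs 'c' => differ
  Position 3: 'd' vs 'c' => differ
  Position 4: 'b' vs 'a' => differ
  Position 5: 'd' vs 'b' => differ
Total differences (Hamming distance): 5

5


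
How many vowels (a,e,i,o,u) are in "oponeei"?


Input: oponeei
Checking each character:
  'o' at position 0: vowel (running total: 1)
  'p' at position 1: consonant
  'o' at position 2: vowel (running total: 2)
  'n' at position 3: consonant
  'e' at position 4: vowel (running total: 3)
  'e' at position 5: vowel (running total: 4)
  'i' at position 6: vowel (running total: 5)
Total vowels: 5

5


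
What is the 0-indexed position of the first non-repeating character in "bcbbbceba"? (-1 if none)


Input: bcbbbceba
Character frequencies:
  'a': 1
  'b': 5
  'c': 2
  'e': 1
Scanning left to right for freq == 1:
  Position 0 ('b'): freq=5, skip
  Position 1 ('c'): freq=2, skip
  Position 2 ('b'): freq=5, skip
  Position 3 ('b'): freq=5, skip
  Position 4 ('b'): freq=5, skip
  Position 5 ('c'): freq=2, skip
  Position 6 ('e'): unique! => answer = 6

6


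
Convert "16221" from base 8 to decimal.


Input: "16221" in base 8
Positional expansion:
  Digit '1' (value 1) x 8^4 = 4096
  Digit '6' (value 6) x 8^3 = 3072
  Digit '2' (value 2) x 8^2 = 128
  Digit '2' (value 2) x 8^1 = 16
  Digit '1' (value 1) x 8^0 = 1
Sum = 7313

7313


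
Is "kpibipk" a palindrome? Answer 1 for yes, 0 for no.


Input: kpibipk
Reversed: kpibipk
  Compare pos 0 ('k') with pos 6 ('k'): match
  Compare pos 1 ('p') with pos 5 ('p'): match
  Compare pos 2 ('i') with pos 4 ('i'): match
Result: palindrome

1


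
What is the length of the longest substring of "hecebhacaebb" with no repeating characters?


Input: "hecebhacaebb"
Sliding window (track last position of each char):
  Position 0 ('h'): window [0,0] length 1 -- new best
  Position 1 ('e'): window [0,1] length 2 -- new best
  Position 2 ('c'): window [0,2] length 3 -- new best
  Position 3 ('e'): repeat (last at 1), move window start to 2
  Position 3 ('e'): window [2,3] length 2
  Position 4 ('b'): window [2,4] length 3
  Position 5 ('h'): window [2,5] length 4 -- new best
  Position 6 ('a'): window [2,6] length 5 -- new best
  Position 7 ('c'): repeat (last at 2), move window start to 3
  Position 7 ('c'): window [3,7] length 5
  Position 8 ('a'): repeat (last at 6), move window start to 7
  Position 8 ('a'): window [7,8] length 2
  Position 9 ('e'): window [7,9] length 3
  Position 10 ('b'): window [7,10] length 4
  Position 11 ('b'): repeat (last at 10), move window start to 11
  Position 11 ('b'): window [11,11] length 1
Longest substring with no repeats: "cebha" with length 5

5


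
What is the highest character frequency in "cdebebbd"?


Input: cdebebbd
Character counts:
  'b': 3
  'c': 1
  'd': 2
  'e': 2
Maximum frequency: 3

3


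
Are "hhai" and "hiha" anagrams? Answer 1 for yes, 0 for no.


Strings: "hhai", "hiha"
Sorted first:  ahhi
Sorted second: ahhi
Sorted forms match => anagrams

1


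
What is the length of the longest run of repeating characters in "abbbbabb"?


Input: "abbbbabb"
Scanning for longest run:
  Position 1 ('b'): new char, reset run to 1
  Position 2 ('b'): continues run of 'b', length=2
  Position 3 ('b'): continues run of 'b', length=3
  Position 4 ('b'): continues run of 'b', length=4
  Position 5 ('a'): new char, reset run to 1
  Position 6 ('b'): new char, reset run to 1
  Position 7 ('b'): continues run of 'b', length=2
Longest run: 'b' with length 4

4


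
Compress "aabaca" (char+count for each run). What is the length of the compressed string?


Input: aabaca
Runs:
  'a' x 2 => "a2"
  'b' x 1 => "b1"
  'a' x 1 => "a1"
  'c' x 1 => "c1"
  'a' x 1 => "a1"
Compressed: "a2b1a1c1a1"
Compressed length: 10

10


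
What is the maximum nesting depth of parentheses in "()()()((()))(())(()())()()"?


Input: "()()()((()))(())(()())()()"
Tracking depth:
  Position 0 '(': depth becomes 1
  Position 1 ')': depth becomes 0
  Position 2 '(': depth becomes 1
  Position 3 ')': depth becomes 0
  Position 4 '(': depth becomes 1
  Position 5 ')': depth becomes 0
  Position 6 '(': depth becomes 1
  Position 7 '(': depth becomes 2
  Position 8 '(': depth becomes 3
  Position 9 ')': depth becomes 2
  Position 10 ')': depth becomes 1
  Position 11 ')': depth becomes 0
  Position 12 '(': depth becomes 1
  Position 13 '(': depth becomes 2
  Position 14 ')': depth becomes 1
  Position 15 ')': depth becomes 0
  Position 16 '(': depth becomes 1
  Position 17 '(': depth becomes 2
  Position 18 ')': depth becomes 1
  Position 19 '(': depth becomes 2
  Position 20 ')': depth becomes 1
  Position 21 ')': depth becomes 0
  Position 22 '(': depth becomes 1
  Position 23 ')': depth becomes 0
  Position 24 '(': depth becomes 1
  Position 25 ')': depth becomes 0
Maximum depth reached: 3

3


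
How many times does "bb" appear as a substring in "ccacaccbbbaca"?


Searching for "bb" in "ccacaccbbbaca"
Scanning each position:
  Position 0: "cc" => no
  Position 1: "ca" => no
  Position 2: "ac" => no
  Position 3: "ca" => no
  Position 4: "ac" => no
  Position 5: "cc" => no
  Position 6: "cb" => no
  Position 7: "bb" => MATCH
  Position 8: "bb" => MATCH
  Position 9: "ba" => no
  Position 10: "ac" => no
  Position 11: "ca" => no
Total occurrences: 2

2


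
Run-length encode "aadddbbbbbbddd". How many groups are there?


Input: aadddbbbbbbddd
Scanning for consecutive runs:
  Group 1: 'a' x 2 (positions 0-1)
  Group 2: 'd' x 3 (positions 2-4)
  Group 3: 'b' x 6 (positions 5-10)
  Group 4: 'd' x 3 (positions 11-13)
Total groups: 4

4


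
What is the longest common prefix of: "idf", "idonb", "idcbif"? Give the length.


Words: idf, idonb, idcbif
  Position 0: all 'i' => match
  Position 1: all 'd' => match
  Position 2: ('f', 'o', 'c') => mismatch, stop
LCP = "id" (length 2)

2


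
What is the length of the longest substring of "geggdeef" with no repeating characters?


Input: "geggdeef"
Sliding window (track last position of each char):
  Position 0 ('g'): window [0,0] length 1 -- new best
  Position 1 ('e'): window [0,1] length 2 -- new best
  Position 2 ('g'): repeat (last at 0), move window start to 1
  Position 2 ('g'): window [1,2] length 2
  Position 3 ('g'): repeat (last at 2), move window start to 3
  Position 3 ('g'): window [3,3] length 1
  Position 4 ('d'): window [3,4] length 2
  Position 5 ('e'): window [3,5] length 3 -- new best
  Position 6 ('e'): repeat (last at 5), move window start to 6
  Position 6 ('e'): window [6,6] length 1
  Position 7 ('f'): window [6,7] length 2
Longest substring with no repeats: "gde" with length 3

3


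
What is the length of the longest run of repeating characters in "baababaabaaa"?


Input: "baababaabaaa"
Scanning for longest run:
  Position 1 ('a'): new char, reset run to 1
  Position 2 ('a'): continues run of 'a', length=2
  Position 3 ('b'): new char, reset run to 1
  Position 4 ('a'): new char, reset run to 1
  Position 5 ('b'): new char, reset run to 1
  Position 6 ('a'): new char, reset run to 1
  Position 7 ('a'): continues run of 'a', length=2
  Position 8 ('b'): new char, reset run to 1
  Position 9 ('a'): new char, reset run to 1
  Position 10 ('a'): continues run of 'a', length=2
  Position 11 ('a'): continues run of 'a', length=3
Longest run: 'a' with length 3

3


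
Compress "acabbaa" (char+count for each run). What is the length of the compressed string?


Input: acabbaa
Runs:
  'a' x 1 => "a1"
  'c' x 1 => "c1"
  'a' x 1 => "a1"
  'b' x 2 => "b2"
  'a' x 2 => "a2"
Compressed: "a1c1a1b2a2"
Compressed length: 10

10


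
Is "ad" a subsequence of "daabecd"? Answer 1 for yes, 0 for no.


Check if "ad" is a subsequence of "daabecd"
Greedy scan:
  Position 0 ('d'): no match needed
  Position 1 ('a'): matches sub[0] = 'a'
  Position 2 ('a'): no match needed
  Position 3 ('b'): no match needed
  Position 4 ('e'): no match needed
  Position 5 ('c'): no match needed
  Position 6 ('d'): matches sub[1] = 'd'
All 2 characters matched => is a subsequence

1


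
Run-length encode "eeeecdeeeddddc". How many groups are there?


Input: eeeecdeeeddddc
Scanning for consecutive runs:
  Group 1: 'e' x 4 (positions 0-3)
  Group 2: 'c' x 1 (positions 4-4)
  Group 3: 'd' x 1 (positions 5-5)
  Group 4: 'e' x 3 (positions 6-8)
  Group 5: 'd' x 4 (positions 9-12)
  Group 6: 'c' x 1 (positions 13-13)
Total groups: 6

6


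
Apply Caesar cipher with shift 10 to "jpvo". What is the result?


Caesar cipher: shift "jpvo" by 10
  'j' (pos 9) + 10 = pos 19 = 't'
  'p' (pos 15) + 10 = pos 25 = 'z'
  'v' (pos 21) + 10 = pos 5 = 'f'
  'o' (pos 14) + 10 = pos 24 = 'y'
Result: tzfy

tzfy


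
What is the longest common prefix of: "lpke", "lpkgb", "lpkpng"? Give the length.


Words: lpke, lpkgb, lpkpng
  Position 0: all 'l' => match
  Position 1: all 'p' => match
  Position 2: all 'k' => match
  Position 3: ('e', 'g', 'p') => mismatch, stop
LCP = "lpk" (length 3)

3


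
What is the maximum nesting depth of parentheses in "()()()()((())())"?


Input: "()()()()((())())"
Tracking depth:
  Position 0 '(': depth becomes 1
  Position 1 ')': depth becomes 0
  Position 2 '(': depth becomes 1
  Position 3 ')': depth becomes 0
  Position 4 '(': depth becomes 1
  Position 5 ')': depth becomes 0
  Position 6 '(': depth becomes 1
  Position 7 ')': depth becomes 0
  Position 8 '(': depth becomes 1
  Position 9 '(': depth becomes 2
  Position 10 '(': depth becomes 3
  Position 11 ')': depth becomes 2
  Position 12 ')': depth becomes 1
  Position 13 '(': depth becomes 2
  Position 14 ')': depth becomes 1
  Position 15 ')': depth becomes 0
Maximum depth reached: 3

3


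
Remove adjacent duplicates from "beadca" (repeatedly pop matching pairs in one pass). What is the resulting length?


Input: beadca
Stack-based adjacent duplicate removal:
  Read 'b': push. Stack: b
  Read 'e': push. Stack: be
  Read 'a': push. Stack: bea
  Read 'd': push. Stack: bead
  Read 'c': push. Stack: beadc
  Read 'a': push. Stack: beadca
Final stack: "beadca" (length 6)

6


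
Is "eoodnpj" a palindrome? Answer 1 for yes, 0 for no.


Input: eoodnpj
Reversed: jpndooe
  Compare pos 0 ('e') with pos 6 ('j'): MISMATCH
  Compare pos 1 ('o') with pos 5 ('p'): MISMATCH
  Compare pos 2 ('o') with pos 4 ('n'): MISMATCH
Result: not a palindrome

0


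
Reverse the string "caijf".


Input: caijf
Reading characters right to left:
  Position 4: 'f'
  Position 3: 'j'
  Position 2: 'i'
  Position 1: 'a'
  Position 0: 'c'
Reversed: fjiac

fjiac


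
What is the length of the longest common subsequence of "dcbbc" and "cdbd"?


LCS of "dcbbc" and "cdbd"
DP table:
           c    d    b    d
      0    0    0    0    0
  d   0    0    1    1    1
  c   0    1    1    1    1
  b   0    1    1    2    2
  b   0    1    1    2    2
  c   0    1    1    2    2
LCS length = dp[5][4] = 2

2


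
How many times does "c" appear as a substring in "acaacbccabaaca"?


Searching for "c" in "acaacbccabaaca"
Scanning each position:
  Position 0: "a" => no
  Position 1: "c" => MATCH
  Position 2: "a" => no
  Position 3: "a" => no
  Position 4: "c" => MATCH
  Position 5: "b" => no
  Position 6: "c" => MATCH
  Position 7: "c" => MATCH
  Position 8: "a" => no
  Position 9: "b" => no
  Position 10: "a" => no
  Position 11: "a" => no
  Position 12: "c" => MATCH
  Position 13: "a" => no
Total occurrences: 5

5


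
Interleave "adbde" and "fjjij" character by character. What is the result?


Interleaving "adbde" and "fjjij":
  Position 0: 'a' from first, 'f' from second => "af"
  Position 1: 'd' from first, 'j' from second => "dj"
  Position 2: 'b' from first, 'j' from second => "bj"
  Position 3: 'd' from first, 'i' from second => "di"
  Position 4: 'e' from first, 'j' from second => "ej"
Result: afdjbjdiej

afdjbjdiej


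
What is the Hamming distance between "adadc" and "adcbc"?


Comparing "adadc" and "adcbc" position by position:
  Position 0: 'a' vs 'a' => same
  Position 1: 'd' vs 'd' => same
  Position 2: 'a' vs 'c' => differ
  Position 3: 'd' vs 'b' => differ
  Position 4: 'c' vs 'c' => same
Total differences (Hamming distance): 2

2


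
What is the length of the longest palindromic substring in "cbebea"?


Input: "cbebea"
Checking substrings for palindromes:
  [1:4] "beb" (len 3) => palindrome
  [2:5] "ebe" (len 3) => palindrome
Longest palindromic substring: "beb" with length 3

3
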